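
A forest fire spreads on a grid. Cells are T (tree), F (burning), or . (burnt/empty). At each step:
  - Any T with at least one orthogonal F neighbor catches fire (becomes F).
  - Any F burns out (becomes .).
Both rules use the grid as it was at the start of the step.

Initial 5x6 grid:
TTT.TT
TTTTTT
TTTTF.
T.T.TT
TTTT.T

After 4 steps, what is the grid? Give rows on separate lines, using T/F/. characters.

Step 1: 3 trees catch fire, 1 burn out
  TTT.TT
  TTTTFT
  TTTF..
  T.T.FT
  TTTT.T
Step 2: 5 trees catch fire, 3 burn out
  TTT.FT
  TTTF.F
  TTF...
  T.T..F
  TTTT.T
Step 3: 5 trees catch fire, 5 burn out
  TTT..F
  TTF...
  TF....
  T.F...
  TTTT.F
Step 4: 4 trees catch fire, 5 burn out
  TTF...
  TF....
  F.....
  T.....
  TTFT..

TTF...
TF....
F.....
T.....
TTFT..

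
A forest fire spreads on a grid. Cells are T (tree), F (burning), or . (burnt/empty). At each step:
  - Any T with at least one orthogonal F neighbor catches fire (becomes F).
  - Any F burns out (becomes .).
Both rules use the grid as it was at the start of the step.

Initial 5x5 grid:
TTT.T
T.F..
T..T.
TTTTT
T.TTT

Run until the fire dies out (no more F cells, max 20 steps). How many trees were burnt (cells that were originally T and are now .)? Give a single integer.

Step 1: +1 fires, +1 burnt (F count now 1)
Step 2: +1 fires, +1 burnt (F count now 1)
Step 3: +1 fires, +1 burnt (F count now 1)
Step 4: +1 fires, +1 burnt (F count now 1)
Step 5: +1 fires, +1 burnt (F count now 1)
Step 6: +1 fires, +1 burnt (F count now 1)
Step 7: +2 fires, +1 burnt (F count now 2)
Step 8: +1 fires, +2 burnt (F count now 1)
Step 9: +2 fires, +1 burnt (F count now 2)
Step 10: +3 fires, +2 burnt (F count now 3)
Step 11: +1 fires, +3 burnt (F count now 1)
Step 12: +0 fires, +1 burnt (F count now 0)
Fire out after step 12
Initially T: 16, now '.': 24
Total burnt (originally-T cells now '.'): 15

Answer: 15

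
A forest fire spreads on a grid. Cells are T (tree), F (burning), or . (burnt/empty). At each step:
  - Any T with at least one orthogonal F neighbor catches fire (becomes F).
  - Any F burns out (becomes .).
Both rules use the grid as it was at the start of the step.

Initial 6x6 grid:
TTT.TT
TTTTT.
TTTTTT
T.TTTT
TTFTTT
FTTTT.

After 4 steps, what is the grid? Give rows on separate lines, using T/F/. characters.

Step 1: 6 trees catch fire, 2 burn out
  TTT.TT
  TTTTT.
  TTTTTT
  T.FTTT
  FF.FTT
  .FFTT.
Step 2: 5 trees catch fire, 6 burn out
  TTT.TT
  TTTTT.
  TTFTTT
  F..FTT
  ....FT
  ...FT.
Step 3: 7 trees catch fire, 5 burn out
  TTT.TT
  TTFTT.
  FF.FTT
  ....FT
  .....F
  ....F.
Step 4: 6 trees catch fire, 7 burn out
  TTF.TT
  FF.FT.
  ....FT
  .....F
  ......
  ......

TTF.TT
FF.FT.
....FT
.....F
......
......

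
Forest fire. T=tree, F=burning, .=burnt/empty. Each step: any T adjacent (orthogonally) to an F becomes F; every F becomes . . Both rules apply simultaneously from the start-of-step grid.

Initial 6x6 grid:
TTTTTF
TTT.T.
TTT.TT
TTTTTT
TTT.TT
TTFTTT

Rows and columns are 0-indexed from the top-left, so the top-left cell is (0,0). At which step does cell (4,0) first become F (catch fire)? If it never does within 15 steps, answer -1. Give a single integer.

Step 1: cell (4,0)='T' (+4 fires, +2 burnt)
Step 2: cell (4,0)='T' (+6 fires, +4 burnt)
Step 3: cell (4,0)='F' (+8 fires, +6 burnt)
  -> target ignites at step 3
Step 4: cell (4,0)='.' (+7 fires, +8 burnt)
Step 5: cell (4,0)='.' (+4 fires, +7 burnt)
Step 6: cell (4,0)='.' (+1 fires, +4 burnt)
Step 7: cell (4,0)='.' (+0 fires, +1 burnt)
  fire out at step 7

3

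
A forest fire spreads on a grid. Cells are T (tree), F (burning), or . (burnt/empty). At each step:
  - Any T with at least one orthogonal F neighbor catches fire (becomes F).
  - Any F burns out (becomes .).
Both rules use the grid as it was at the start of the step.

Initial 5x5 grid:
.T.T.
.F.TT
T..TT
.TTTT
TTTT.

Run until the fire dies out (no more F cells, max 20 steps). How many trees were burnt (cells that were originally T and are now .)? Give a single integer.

Answer: 1

Derivation:
Step 1: +1 fires, +1 burnt (F count now 1)
Step 2: +0 fires, +1 burnt (F count now 0)
Fire out after step 2
Initially T: 15, now '.': 11
Total burnt (originally-T cells now '.'): 1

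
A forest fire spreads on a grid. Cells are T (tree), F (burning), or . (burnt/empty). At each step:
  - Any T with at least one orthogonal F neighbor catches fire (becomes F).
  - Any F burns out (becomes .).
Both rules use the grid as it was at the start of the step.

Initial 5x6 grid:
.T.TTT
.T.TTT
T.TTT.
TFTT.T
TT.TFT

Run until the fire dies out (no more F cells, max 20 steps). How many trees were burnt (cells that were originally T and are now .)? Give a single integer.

Step 1: +5 fires, +2 burnt (F count now 5)
Step 2: +5 fires, +5 burnt (F count now 5)
Step 3: +1 fires, +5 burnt (F count now 1)
Step 4: +2 fires, +1 burnt (F count now 2)
Step 5: +2 fires, +2 burnt (F count now 2)
Step 6: +2 fires, +2 burnt (F count now 2)
Step 7: +1 fires, +2 burnt (F count now 1)
Step 8: +0 fires, +1 burnt (F count now 0)
Fire out after step 8
Initially T: 20, now '.': 28
Total burnt (originally-T cells now '.'): 18

Answer: 18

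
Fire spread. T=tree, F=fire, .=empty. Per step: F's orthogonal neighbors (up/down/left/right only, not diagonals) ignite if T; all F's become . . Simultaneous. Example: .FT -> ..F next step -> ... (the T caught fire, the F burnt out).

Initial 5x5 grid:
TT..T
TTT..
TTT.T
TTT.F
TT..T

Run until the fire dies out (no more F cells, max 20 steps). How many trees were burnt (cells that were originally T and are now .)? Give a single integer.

Step 1: +2 fires, +1 burnt (F count now 2)
Step 2: +0 fires, +2 burnt (F count now 0)
Fire out after step 2
Initially T: 16, now '.': 11
Total burnt (originally-T cells now '.'): 2

Answer: 2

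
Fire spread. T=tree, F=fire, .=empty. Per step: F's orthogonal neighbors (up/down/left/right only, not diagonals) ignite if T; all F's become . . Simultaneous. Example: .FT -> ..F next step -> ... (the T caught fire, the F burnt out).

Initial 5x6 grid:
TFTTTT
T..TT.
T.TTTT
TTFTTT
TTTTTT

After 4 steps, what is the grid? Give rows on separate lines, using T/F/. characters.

Step 1: 6 trees catch fire, 2 burn out
  F.FTTT
  T..TT.
  T.FTTT
  TF.FTT
  TTFTTT
Step 2: 7 trees catch fire, 6 burn out
  ...FTT
  F..TT.
  T..FTT
  F...FT
  TF.FTT
Step 3: 7 trees catch fire, 7 burn out
  ....FT
  ...FT.
  F...FT
  .....F
  F...FT
Step 4: 4 trees catch fire, 7 burn out
  .....F
  ....F.
  .....F
  ......
  .....F

.....F
....F.
.....F
......
.....F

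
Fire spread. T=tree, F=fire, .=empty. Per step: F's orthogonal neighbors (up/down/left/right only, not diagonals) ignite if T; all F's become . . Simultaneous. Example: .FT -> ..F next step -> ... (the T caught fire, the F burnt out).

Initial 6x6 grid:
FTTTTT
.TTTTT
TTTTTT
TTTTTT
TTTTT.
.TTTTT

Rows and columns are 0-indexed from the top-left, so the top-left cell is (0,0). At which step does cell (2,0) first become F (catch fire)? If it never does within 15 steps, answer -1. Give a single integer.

Step 1: cell (2,0)='T' (+1 fires, +1 burnt)
Step 2: cell (2,0)='T' (+2 fires, +1 burnt)
Step 3: cell (2,0)='T' (+3 fires, +2 burnt)
Step 4: cell (2,0)='F' (+5 fires, +3 burnt)
  -> target ignites at step 4
Step 5: cell (2,0)='.' (+6 fires, +5 burnt)
Step 6: cell (2,0)='.' (+6 fires, +6 burnt)
Step 7: cell (2,0)='.' (+4 fires, +6 burnt)
Step 8: cell (2,0)='.' (+3 fires, +4 burnt)
Step 9: cell (2,0)='.' (+1 fires, +3 burnt)
Step 10: cell (2,0)='.' (+1 fires, +1 burnt)
Step 11: cell (2,0)='.' (+0 fires, +1 burnt)
  fire out at step 11

4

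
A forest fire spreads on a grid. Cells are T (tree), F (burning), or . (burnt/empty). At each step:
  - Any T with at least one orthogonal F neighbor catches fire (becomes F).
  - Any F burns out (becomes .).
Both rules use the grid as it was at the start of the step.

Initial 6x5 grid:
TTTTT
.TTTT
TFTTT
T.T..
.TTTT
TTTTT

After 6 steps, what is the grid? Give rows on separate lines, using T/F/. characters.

Step 1: 3 trees catch fire, 1 burn out
  TTTTT
  .FTTT
  F.FTT
  T.T..
  .TTTT
  TTTTT
Step 2: 5 trees catch fire, 3 burn out
  TFTTT
  ..FTT
  ...FT
  F.F..
  .TTTT
  TTTTT
Step 3: 5 trees catch fire, 5 burn out
  F.FTT
  ...FT
  ....F
  .....
  .TFTT
  TTTTT
Step 4: 5 trees catch fire, 5 burn out
  ...FT
  ....F
  .....
  .....
  .F.FT
  TTFTT
Step 5: 4 trees catch fire, 5 burn out
  ....F
  .....
  .....
  .....
  ....F
  TF.FT
Step 6: 2 trees catch fire, 4 burn out
  .....
  .....
  .....
  .....
  .....
  F...F

.....
.....
.....
.....
.....
F...F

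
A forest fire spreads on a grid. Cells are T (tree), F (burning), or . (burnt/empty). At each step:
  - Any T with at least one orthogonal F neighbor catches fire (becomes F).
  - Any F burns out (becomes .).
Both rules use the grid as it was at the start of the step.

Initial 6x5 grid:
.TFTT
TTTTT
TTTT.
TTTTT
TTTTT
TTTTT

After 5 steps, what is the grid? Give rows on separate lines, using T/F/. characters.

Step 1: 3 trees catch fire, 1 burn out
  .F.FT
  TTFTT
  TTTT.
  TTTTT
  TTTTT
  TTTTT
Step 2: 4 trees catch fire, 3 burn out
  ....F
  TF.FT
  TTFT.
  TTTTT
  TTTTT
  TTTTT
Step 3: 5 trees catch fire, 4 burn out
  .....
  F...F
  TF.F.
  TTFTT
  TTTTT
  TTTTT
Step 4: 4 trees catch fire, 5 burn out
  .....
  .....
  F....
  TF.FT
  TTFTT
  TTTTT
Step 5: 5 trees catch fire, 4 burn out
  .....
  .....
  .....
  F...F
  TF.FT
  TTFTT

.....
.....
.....
F...F
TF.FT
TTFTT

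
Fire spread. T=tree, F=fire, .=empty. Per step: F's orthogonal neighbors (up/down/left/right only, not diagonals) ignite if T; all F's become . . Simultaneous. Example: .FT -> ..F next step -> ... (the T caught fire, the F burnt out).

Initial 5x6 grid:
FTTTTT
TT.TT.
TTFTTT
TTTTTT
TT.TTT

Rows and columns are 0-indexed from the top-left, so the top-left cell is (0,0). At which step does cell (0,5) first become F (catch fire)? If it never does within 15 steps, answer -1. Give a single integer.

Step 1: cell (0,5)='T' (+5 fires, +2 burnt)
Step 2: cell (0,5)='T' (+7 fires, +5 burnt)
Step 3: cell (0,5)='T' (+7 fires, +7 burnt)
Step 4: cell (0,5)='T' (+4 fires, +7 burnt)
Step 5: cell (0,5)='F' (+2 fires, +4 burnt)
  -> target ignites at step 5
Step 6: cell (0,5)='.' (+0 fires, +2 burnt)
  fire out at step 6

5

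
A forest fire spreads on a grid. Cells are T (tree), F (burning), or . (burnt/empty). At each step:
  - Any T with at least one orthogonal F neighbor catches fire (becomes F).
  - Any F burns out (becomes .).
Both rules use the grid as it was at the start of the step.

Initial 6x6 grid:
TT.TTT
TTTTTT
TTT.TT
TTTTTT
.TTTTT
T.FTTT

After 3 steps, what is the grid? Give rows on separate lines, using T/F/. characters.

Step 1: 2 trees catch fire, 1 burn out
  TT.TTT
  TTTTTT
  TTT.TT
  TTTTTT
  .TFTTT
  T..FTT
Step 2: 4 trees catch fire, 2 burn out
  TT.TTT
  TTTTTT
  TTT.TT
  TTFTTT
  .F.FTT
  T...FT
Step 3: 5 trees catch fire, 4 burn out
  TT.TTT
  TTTTTT
  TTF.TT
  TF.FTT
  ....FT
  T....F

TT.TTT
TTTTTT
TTF.TT
TF.FTT
....FT
T....F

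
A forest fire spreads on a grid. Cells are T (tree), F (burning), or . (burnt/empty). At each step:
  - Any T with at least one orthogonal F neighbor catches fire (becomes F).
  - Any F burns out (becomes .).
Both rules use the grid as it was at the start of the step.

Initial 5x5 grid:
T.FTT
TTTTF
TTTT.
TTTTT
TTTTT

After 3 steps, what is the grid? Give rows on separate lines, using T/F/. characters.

Step 1: 4 trees catch fire, 2 burn out
  T..FF
  TTFF.
  TTTT.
  TTTTT
  TTTTT
Step 2: 3 trees catch fire, 4 burn out
  T....
  TF...
  TTFF.
  TTTTT
  TTTTT
Step 3: 4 trees catch fire, 3 burn out
  T....
  F....
  TF...
  TTFFT
  TTTTT

T....
F....
TF...
TTFFT
TTTTT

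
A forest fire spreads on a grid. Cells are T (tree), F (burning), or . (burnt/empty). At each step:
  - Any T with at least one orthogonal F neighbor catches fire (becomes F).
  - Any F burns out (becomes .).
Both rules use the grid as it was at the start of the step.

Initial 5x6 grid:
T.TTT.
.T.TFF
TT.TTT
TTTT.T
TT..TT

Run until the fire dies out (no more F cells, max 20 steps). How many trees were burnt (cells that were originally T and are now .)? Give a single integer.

Step 1: +4 fires, +2 burnt (F count now 4)
Step 2: +3 fires, +4 burnt (F count now 3)
Step 3: +3 fires, +3 burnt (F count now 3)
Step 4: +2 fires, +3 burnt (F count now 2)
Step 5: +1 fires, +2 burnt (F count now 1)
Step 6: +3 fires, +1 burnt (F count now 3)
Step 7: +3 fires, +3 burnt (F count now 3)
Step 8: +0 fires, +3 burnt (F count now 0)
Fire out after step 8
Initially T: 20, now '.': 29
Total burnt (originally-T cells now '.'): 19

Answer: 19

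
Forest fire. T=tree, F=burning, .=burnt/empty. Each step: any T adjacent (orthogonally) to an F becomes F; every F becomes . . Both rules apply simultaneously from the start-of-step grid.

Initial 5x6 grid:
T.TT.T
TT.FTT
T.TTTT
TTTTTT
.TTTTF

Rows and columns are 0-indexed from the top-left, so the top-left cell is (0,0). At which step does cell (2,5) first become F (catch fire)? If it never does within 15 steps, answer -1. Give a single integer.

Step 1: cell (2,5)='T' (+5 fires, +2 burnt)
Step 2: cell (2,5)='F' (+8 fires, +5 burnt)
  -> target ignites at step 2
Step 3: cell (2,5)='.' (+3 fires, +8 burnt)
Step 4: cell (2,5)='.' (+2 fires, +3 burnt)
Step 5: cell (2,5)='.' (+1 fires, +2 burnt)
Step 6: cell (2,5)='.' (+1 fires, +1 burnt)
Step 7: cell (2,5)='.' (+1 fires, +1 burnt)
Step 8: cell (2,5)='.' (+2 fires, +1 burnt)
Step 9: cell (2,5)='.' (+0 fires, +2 burnt)
  fire out at step 9

2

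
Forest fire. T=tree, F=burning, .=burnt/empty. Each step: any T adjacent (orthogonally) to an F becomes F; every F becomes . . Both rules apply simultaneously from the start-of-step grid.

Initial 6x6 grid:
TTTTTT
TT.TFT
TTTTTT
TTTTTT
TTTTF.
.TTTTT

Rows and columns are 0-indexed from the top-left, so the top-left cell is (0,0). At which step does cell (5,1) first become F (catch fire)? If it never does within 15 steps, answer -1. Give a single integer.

Step 1: cell (5,1)='T' (+7 fires, +2 burnt)
Step 2: cell (5,1)='T' (+9 fires, +7 burnt)
Step 3: cell (5,1)='T' (+5 fires, +9 burnt)
Step 4: cell (5,1)='F' (+5 fires, +5 burnt)
  -> target ignites at step 4
Step 5: cell (5,1)='.' (+4 fires, +5 burnt)
Step 6: cell (5,1)='.' (+1 fires, +4 burnt)
Step 7: cell (5,1)='.' (+0 fires, +1 burnt)
  fire out at step 7

4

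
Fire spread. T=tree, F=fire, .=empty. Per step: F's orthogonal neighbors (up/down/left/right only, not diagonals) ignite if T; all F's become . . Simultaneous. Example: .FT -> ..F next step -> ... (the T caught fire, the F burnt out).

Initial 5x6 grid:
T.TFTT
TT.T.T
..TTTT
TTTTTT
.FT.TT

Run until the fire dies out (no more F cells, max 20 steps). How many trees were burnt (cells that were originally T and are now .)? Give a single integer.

Step 1: +5 fires, +2 burnt (F count now 5)
Step 2: +4 fires, +5 burnt (F count now 4)
Step 3: +4 fires, +4 burnt (F count now 4)
Step 4: +2 fires, +4 burnt (F count now 2)
Step 5: +2 fires, +2 burnt (F count now 2)
Step 6: +1 fires, +2 burnt (F count now 1)
Step 7: +0 fires, +1 burnt (F count now 0)
Fire out after step 7
Initially T: 21, now '.': 27
Total burnt (originally-T cells now '.'): 18

Answer: 18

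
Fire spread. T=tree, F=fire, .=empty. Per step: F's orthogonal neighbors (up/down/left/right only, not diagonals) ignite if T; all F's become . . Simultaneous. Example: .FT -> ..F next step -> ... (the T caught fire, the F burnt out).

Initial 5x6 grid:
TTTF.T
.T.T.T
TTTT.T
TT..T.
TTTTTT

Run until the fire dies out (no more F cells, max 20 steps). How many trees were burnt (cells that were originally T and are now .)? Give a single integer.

Answer: 18

Derivation:
Step 1: +2 fires, +1 burnt (F count now 2)
Step 2: +2 fires, +2 burnt (F count now 2)
Step 3: +3 fires, +2 burnt (F count now 3)
Step 4: +1 fires, +3 burnt (F count now 1)
Step 5: +2 fires, +1 burnt (F count now 2)
Step 6: +2 fires, +2 burnt (F count now 2)
Step 7: +2 fires, +2 burnt (F count now 2)
Step 8: +1 fires, +2 burnt (F count now 1)
Step 9: +1 fires, +1 burnt (F count now 1)
Step 10: +2 fires, +1 burnt (F count now 2)
Step 11: +0 fires, +2 burnt (F count now 0)
Fire out after step 11
Initially T: 21, now '.': 27
Total burnt (originally-T cells now '.'): 18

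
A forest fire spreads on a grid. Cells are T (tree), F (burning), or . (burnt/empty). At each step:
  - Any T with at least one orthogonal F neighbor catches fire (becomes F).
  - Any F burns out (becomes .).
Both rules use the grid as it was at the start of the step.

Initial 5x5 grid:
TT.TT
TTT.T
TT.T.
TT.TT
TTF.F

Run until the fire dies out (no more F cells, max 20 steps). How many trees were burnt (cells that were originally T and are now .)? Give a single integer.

Answer: 14

Derivation:
Step 1: +2 fires, +2 burnt (F count now 2)
Step 2: +3 fires, +2 burnt (F count now 3)
Step 3: +3 fires, +3 burnt (F count now 3)
Step 4: +2 fires, +3 burnt (F count now 2)
Step 5: +3 fires, +2 burnt (F count now 3)
Step 6: +1 fires, +3 burnt (F count now 1)
Step 7: +0 fires, +1 burnt (F count now 0)
Fire out after step 7
Initially T: 17, now '.': 22
Total burnt (originally-T cells now '.'): 14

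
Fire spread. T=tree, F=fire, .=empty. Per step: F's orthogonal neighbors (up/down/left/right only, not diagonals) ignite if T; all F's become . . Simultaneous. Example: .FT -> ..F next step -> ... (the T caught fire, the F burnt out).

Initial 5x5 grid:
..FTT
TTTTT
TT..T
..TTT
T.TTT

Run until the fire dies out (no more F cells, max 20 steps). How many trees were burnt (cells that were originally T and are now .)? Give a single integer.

Step 1: +2 fires, +1 burnt (F count now 2)
Step 2: +3 fires, +2 burnt (F count now 3)
Step 3: +3 fires, +3 burnt (F count now 3)
Step 4: +2 fires, +3 burnt (F count now 2)
Step 5: +1 fires, +2 burnt (F count now 1)
Step 6: +2 fires, +1 burnt (F count now 2)
Step 7: +2 fires, +2 burnt (F count now 2)
Step 8: +1 fires, +2 burnt (F count now 1)
Step 9: +0 fires, +1 burnt (F count now 0)
Fire out after step 9
Initially T: 17, now '.': 24
Total burnt (originally-T cells now '.'): 16

Answer: 16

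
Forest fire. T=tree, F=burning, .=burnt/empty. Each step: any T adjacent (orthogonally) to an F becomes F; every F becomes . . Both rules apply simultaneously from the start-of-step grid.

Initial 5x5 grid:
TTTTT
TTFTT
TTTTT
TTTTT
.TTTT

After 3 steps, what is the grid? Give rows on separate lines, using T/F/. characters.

Step 1: 4 trees catch fire, 1 burn out
  TTFTT
  TF.FT
  TTFTT
  TTTTT
  .TTTT
Step 2: 7 trees catch fire, 4 burn out
  TF.FT
  F...F
  TF.FT
  TTFTT
  .TTTT
Step 3: 7 trees catch fire, 7 burn out
  F...F
  .....
  F...F
  TF.FT
  .TFTT

F...F
.....
F...F
TF.FT
.TFTT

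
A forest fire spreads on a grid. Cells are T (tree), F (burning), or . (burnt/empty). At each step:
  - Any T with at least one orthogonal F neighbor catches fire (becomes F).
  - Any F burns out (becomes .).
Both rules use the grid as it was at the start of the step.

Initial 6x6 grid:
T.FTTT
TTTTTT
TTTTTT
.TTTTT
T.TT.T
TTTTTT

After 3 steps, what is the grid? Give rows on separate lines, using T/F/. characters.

Step 1: 2 trees catch fire, 1 burn out
  T..FTT
  TTFTTT
  TTTTTT
  .TTTTT
  T.TT.T
  TTTTTT
Step 2: 4 trees catch fire, 2 burn out
  T...FT
  TF.FTT
  TTFTTT
  .TTTTT
  T.TT.T
  TTTTTT
Step 3: 6 trees catch fire, 4 burn out
  T....F
  F...FT
  TF.FTT
  .TFTTT
  T.TT.T
  TTTTTT

T....F
F...FT
TF.FTT
.TFTTT
T.TT.T
TTTTTT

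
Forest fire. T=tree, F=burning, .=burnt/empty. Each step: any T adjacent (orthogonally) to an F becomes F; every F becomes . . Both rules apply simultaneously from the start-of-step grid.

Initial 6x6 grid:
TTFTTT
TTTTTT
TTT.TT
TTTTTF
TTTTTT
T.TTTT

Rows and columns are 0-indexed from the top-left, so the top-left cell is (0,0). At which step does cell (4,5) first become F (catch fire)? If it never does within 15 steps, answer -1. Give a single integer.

Step 1: cell (4,5)='F' (+6 fires, +2 burnt)
  -> target ignites at step 1
Step 2: cell (4,5)='.' (+10 fires, +6 burnt)
Step 3: cell (4,5)='.' (+7 fires, +10 burnt)
Step 4: cell (4,5)='.' (+4 fires, +7 burnt)
Step 5: cell (4,5)='.' (+3 fires, +4 burnt)
Step 6: cell (4,5)='.' (+1 fires, +3 burnt)
Step 7: cell (4,5)='.' (+1 fires, +1 burnt)
Step 8: cell (4,5)='.' (+0 fires, +1 burnt)
  fire out at step 8

1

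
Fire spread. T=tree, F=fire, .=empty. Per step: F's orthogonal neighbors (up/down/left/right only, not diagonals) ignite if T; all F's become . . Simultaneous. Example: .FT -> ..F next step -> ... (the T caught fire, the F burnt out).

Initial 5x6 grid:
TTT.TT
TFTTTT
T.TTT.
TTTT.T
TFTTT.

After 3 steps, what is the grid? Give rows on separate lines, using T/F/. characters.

Step 1: 6 trees catch fire, 2 burn out
  TFT.TT
  F.FTTT
  T.TTT.
  TFTT.T
  F.FTT.
Step 2: 8 trees catch fire, 6 burn out
  F.F.TT
  ...FTT
  F.FTT.
  F.FT.T
  ...FT.
Step 3: 4 trees catch fire, 8 burn out
  ....TT
  ....FT
  ...FT.
  ...F.T
  ....F.

....TT
....FT
...FT.
...F.T
....F.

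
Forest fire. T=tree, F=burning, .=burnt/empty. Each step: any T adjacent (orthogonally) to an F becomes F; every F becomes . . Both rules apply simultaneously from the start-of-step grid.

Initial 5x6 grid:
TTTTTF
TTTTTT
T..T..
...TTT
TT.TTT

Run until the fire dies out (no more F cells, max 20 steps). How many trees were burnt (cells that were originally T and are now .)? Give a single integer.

Step 1: +2 fires, +1 burnt (F count now 2)
Step 2: +2 fires, +2 burnt (F count now 2)
Step 3: +2 fires, +2 burnt (F count now 2)
Step 4: +3 fires, +2 burnt (F count now 3)
Step 5: +3 fires, +3 burnt (F count now 3)
Step 6: +3 fires, +3 burnt (F count now 3)
Step 7: +3 fires, +3 burnt (F count now 3)
Step 8: +1 fires, +3 burnt (F count now 1)
Step 9: +0 fires, +1 burnt (F count now 0)
Fire out after step 9
Initially T: 21, now '.': 28
Total burnt (originally-T cells now '.'): 19

Answer: 19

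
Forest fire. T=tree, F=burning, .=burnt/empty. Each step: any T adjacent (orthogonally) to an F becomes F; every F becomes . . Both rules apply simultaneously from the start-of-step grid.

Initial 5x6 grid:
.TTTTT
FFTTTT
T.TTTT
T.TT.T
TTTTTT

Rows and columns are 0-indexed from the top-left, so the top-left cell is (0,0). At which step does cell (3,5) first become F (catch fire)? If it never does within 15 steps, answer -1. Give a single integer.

Step 1: cell (3,5)='T' (+3 fires, +2 burnt)
Step 2: cell (3,5)='T' (+4 fires, +3 burnt)
Step 3: cell (3,5)='T' (+5 fires, +4 burnt)
Step 4: cell (3,5)='T' (+6 fires, +5 burnt)
Step 5: cell (3,5)='T' (+3 fires, +6 burnt)
Step 6: cell (3,5)='F' (+2 fires, +3 burnt)
  -> target ignites at step 6
Step 7: cell (3,5)='.' (+1 fires, +2 burnt)
Step 8: cell (3,5)='.' (+0 fires, +1 burnt)
  fire out at step 8

6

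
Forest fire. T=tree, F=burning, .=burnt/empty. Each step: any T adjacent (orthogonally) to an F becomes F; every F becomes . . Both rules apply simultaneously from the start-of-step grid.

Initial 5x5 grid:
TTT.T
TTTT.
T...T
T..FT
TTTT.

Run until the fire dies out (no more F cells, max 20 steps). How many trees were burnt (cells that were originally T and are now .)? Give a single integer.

Answer: 15

Derivation:
Step 1: +2 fires, +1 burnt (F count now 2)
Step 2: +2 fires, +2 burnt (F count now 2)
Step 3: +1 fires, +2 burnt (F count now 1)
Step 4: +1 fires, +1 burnt (F count now 1)
Step 5: +1 fires, +1 burnt (F count now 1)
Step 6: +1 fires, +1 burnt (F count now 1)
Step 7: +1 fires, +1 burnt (F count now 1)
Step 8: +2 fires, +1 burnt (F count now 2)
Step 9: +2 fires, +2 burnt (F count now 2)
Step 10: +2 fires, +2 burnt (F count now 2)
Step 11: +0 fires, +2 burnt (F count now 0)
Fire out after step 11
Initially T: 16, now '.': 24
Total burnt (originally-T cells now '.'): 15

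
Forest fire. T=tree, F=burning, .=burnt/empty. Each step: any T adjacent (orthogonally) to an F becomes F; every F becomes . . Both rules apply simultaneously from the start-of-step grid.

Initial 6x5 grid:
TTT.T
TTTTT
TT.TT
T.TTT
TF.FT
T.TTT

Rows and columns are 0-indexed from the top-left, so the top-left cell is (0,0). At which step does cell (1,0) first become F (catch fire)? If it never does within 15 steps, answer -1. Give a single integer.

Step 1: cell (1,0)='T' (+4 fires, +2 burnt)
Step 2: cell (1,0)='T' (+7 fires, +4 burnt)
Step 3: cell (1,0)='T' (+3 fires, +7 burnt)
Step 4: cell (1,0)='F' (+4 fires, +3 burnt)
  -> target ignites at step 4
Step 5: cell (1,0)='.' (+4 fires, +4 burnt)
Step 6: cell (1,0)='.' (+1 fires, +4 burnt)
Step 7: cell (1,0)='.' (+0 fires, +1 burnt)
  fire out at step 7

4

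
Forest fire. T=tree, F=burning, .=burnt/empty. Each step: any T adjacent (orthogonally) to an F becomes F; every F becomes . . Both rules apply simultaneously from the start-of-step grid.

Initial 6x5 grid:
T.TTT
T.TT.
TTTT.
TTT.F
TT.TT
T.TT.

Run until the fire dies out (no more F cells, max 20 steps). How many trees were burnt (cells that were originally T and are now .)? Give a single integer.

Answer: 4

Derivation:
Step 1: +1 fires, +1 burnt (F count now 1)
Step 2: +1 fires, +1 burnt (F count now 1)
Step 3: +1 fires, +1 burnt (F count now 1)
Step 4: +1 fires, +1 burnt (F count now 1)
Step 5: +0 fires, +1 burnt (F count now 0)
Fire out after step 5
Initially T: 21, now '.': 13
Total burnt (originally-T cells now '.'): 4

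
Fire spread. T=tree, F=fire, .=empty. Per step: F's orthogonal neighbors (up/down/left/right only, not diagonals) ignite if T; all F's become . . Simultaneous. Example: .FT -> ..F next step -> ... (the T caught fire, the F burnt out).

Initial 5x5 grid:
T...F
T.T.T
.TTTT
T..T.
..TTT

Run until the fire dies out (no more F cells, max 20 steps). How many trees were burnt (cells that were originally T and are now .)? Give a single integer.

Step 1: +1 fires, +1 burnt (F count now 1)
Step 2: +1 fires, +1 burnt (F count now 1)
Step 3: +1 fires, +1 burnt (F count now 1)
Step 4: +2 fires, +1 burnt (F count now 2)
Step 5: +3 fires, +2 burnt (F count now 3)
Step 6: +2 fires, +3 burnt (F count now 2)
Step 7: +0 fires, +2 burnt (F count now 0)
Fire out after step 7
Initially T: 13, now '.': 22
Total burnt (originally-T cells now '.'): 10

Answer: 10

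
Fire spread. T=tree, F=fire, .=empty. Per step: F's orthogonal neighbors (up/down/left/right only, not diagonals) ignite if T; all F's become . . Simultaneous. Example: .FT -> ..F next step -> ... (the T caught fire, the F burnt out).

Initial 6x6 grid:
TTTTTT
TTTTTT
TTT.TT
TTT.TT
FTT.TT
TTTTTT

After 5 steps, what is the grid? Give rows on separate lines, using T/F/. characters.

Step 1: 3 trees catch fire, 1 burn out
  TTTTTT
  TTTTTT
  TTT.TT
  FTT.TT
  .FT.TT
  FTTTTT
Step 2: 4 trees catch fire, 3 burn out
  TTTTTT
  TTTTTT
  FTT.TT
  .FT.TT
  ..F.TT
  .FTTTT
Step 3: 4 trees catch fire, 4 burn out
  TTTTTT
  FTTTTT
  .FT.TT
  ..F.TT
  ....TT
  ..FTTT
Step 4: 4 trees catch fire, 4 burn out
  FTTTTT
  .FTTTT
  ..F.TT
  ....TT
  ....TT
  ...FTT
Step 5: 3 trees catch fire, 4 burn out
  .FTTTT
  ..FTTT
  ....TT
  ....TT
  ....TT
  ....FT

.FTTTT
..FTTT
....TT
....TT
....TT
....FT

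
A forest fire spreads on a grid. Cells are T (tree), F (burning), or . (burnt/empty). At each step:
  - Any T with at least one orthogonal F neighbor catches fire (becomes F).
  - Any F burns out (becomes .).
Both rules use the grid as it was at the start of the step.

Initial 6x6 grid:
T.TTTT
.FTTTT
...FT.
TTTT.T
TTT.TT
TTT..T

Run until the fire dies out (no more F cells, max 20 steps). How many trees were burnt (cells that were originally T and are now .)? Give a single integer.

Step 1: +4 fires, +2 burnt (F count now 4)
Step 2: +4 fires, +4 burnt (F count now 4)
Step 3: +4 fires, +4 burnt (F count now 4)
Step 4: +4 fires, +4 burnt (F count now 4)
Step 5: +2 fires, +4 burnt (F count now 2)
Step 6: +1 fires, +2 burnt (F count now 1)
Step 7: +0 fires, +1 burnt (F count now 0)
Fire out after step 7
Initially T: 24, now '.': 31
Total burnt (originally-T cells now '.'): 19

Answer: 19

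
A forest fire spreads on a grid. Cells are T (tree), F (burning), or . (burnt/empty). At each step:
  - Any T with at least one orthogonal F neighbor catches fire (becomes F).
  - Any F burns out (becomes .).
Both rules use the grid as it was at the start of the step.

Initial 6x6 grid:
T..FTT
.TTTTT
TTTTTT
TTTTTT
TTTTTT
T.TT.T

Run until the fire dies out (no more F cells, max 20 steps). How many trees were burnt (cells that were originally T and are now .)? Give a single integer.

Step 1: +2 fires, +1 burnt (F count now 2)
Step 2: +4 fires, +2 burnt (F count now 4)
Step 3: +5 fires, +4 burnt (F count now 5)
Step 4: +5 fires, +5 burnt (F count now 5)
Step 5: +6 fires, +5 burnt (F count now 6)
Step 6: +4 fires, +6 burnt (F count now 4)
Step 7: +2 fires, +4 burnt (F count now 2)
Step 8: +1 fires, +2 burnt (F count now 1)
Step 9: +0 fires, +1 burnt (F count now 0)
Fire out after step 9
Initially T: 30, now '.': 35
Total burnt (originally-T cells now '.'): 29

Answer: 29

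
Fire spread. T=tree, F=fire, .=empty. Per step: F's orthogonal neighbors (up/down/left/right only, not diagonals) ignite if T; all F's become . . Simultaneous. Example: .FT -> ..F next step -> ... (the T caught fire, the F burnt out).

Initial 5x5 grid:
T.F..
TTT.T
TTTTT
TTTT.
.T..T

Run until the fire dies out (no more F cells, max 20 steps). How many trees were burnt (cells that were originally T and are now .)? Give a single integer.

Step 1: +1 fires, +1 burnt (F count now 1)
Step 2: +2 fires, +1 burnt (F count now 2)
Step 3: +4 fires, +2 burnt (F count now 4)
Step 4: +5 fires, +4 burnt (F count now 5)
Step 5: +3 fires, +5 burnt (F count now 3)
Step 6: +0 fires, +3 burnt (F count now 0)
Fire out after step 6
Initially T: 16, now '.': 24
Total burnt (originally-T cells now '.'): 15

Answer: 15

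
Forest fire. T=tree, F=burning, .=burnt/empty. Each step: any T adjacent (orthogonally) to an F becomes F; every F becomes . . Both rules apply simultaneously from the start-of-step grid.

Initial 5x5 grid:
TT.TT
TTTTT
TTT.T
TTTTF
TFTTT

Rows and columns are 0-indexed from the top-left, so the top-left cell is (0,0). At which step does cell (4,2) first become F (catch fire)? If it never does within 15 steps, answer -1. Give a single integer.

Step 1: cell (4,2)='F' (+6 fires, +2 burnt)
  -> target ignites at step 1
Step 2: cell (4,2)='.' (+5 fires, +6 burnt)
Step 3: cell (4,2)='.' (+5 fires, +5 burnt)
Step 4: cell (4,2)='.' (+4 fires, +5 burnt)
Step 5: cell (4,2)='.' (+1 fires, +4 burnt)
Step 6: cell (4,2)='.' (+0 fires, +1 burnt)
  fire out at step 6

1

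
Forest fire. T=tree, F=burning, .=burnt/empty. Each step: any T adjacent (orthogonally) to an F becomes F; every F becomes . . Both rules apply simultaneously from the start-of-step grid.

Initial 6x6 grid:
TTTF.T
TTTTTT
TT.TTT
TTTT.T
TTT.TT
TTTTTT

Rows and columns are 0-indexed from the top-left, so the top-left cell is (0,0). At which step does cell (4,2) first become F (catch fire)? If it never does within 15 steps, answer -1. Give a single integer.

Step 1: cell (4,2)='T' (+2 fires, +1 burnt)
Step 2: cell (4,2)='T' (+4 fires, +2 burnt)
Step 3: cell (4,2)='T' (+5 fires, +4 burnt)
Step 4: cell (4,2)='T' (+5 fires, +5 burnt)
Step 5: cell (4,2)='F' (+4 fires, +5 burnt)
  -> target ignites at step 5
Step 6: cell (4,2)='.' (+4 fires, +4 burnt)
Step 7: cell (4,2)='.' (+5 fires, +4 burnt)
Step 8: cell (4,2)='.' (+2 fires, +5 burnt)
Step 9: cell (4,2)='.' (+0 fires, +2 burnt)
  fire out at step 9

5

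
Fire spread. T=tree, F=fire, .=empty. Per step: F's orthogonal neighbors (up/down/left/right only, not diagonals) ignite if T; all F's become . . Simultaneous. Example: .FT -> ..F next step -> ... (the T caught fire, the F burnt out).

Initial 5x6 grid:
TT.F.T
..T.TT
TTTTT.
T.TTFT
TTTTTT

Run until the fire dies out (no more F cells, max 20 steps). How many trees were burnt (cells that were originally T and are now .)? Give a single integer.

Answer: 19

Derivation:
Step 1: +4 fires, +2 burnt (F count now 4)
Step 2: +5 fires, +4 burnt (F count now 5)
Step 3: +3 fires, +5 burnt (F count now 3)
Step 4: +4 fires, +3 burnt (F count now 4)
Step 5: +2 fires, +4 burnt (F count now 2)
Step 6: +1 fires, +2 burnt (F count now 1)
Step 7: +0 fires, +1 burnt (F count now 0)
Fire out after step 7
Initially T: 21, now '.': 28
Total burnt (originally-T cells now '.'): 19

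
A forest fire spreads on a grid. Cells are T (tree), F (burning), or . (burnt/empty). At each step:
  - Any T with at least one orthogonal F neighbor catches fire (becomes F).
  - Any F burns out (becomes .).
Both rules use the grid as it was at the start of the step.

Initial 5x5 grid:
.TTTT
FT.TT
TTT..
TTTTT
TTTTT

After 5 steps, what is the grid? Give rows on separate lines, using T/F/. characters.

Step 1: 2 trees catch fire, 1 burn out
  .TTTT
  .F.TT
  FTT..
  TTTTT
  TTTTT
Step 2: 3 trees catch fire, 2 burn out
  .FTTT
  ...TT
  .FT..
  FTTTT
  TTTTT
Step 3: 4 trees catch fire, 3 burn out
  ..FTT
  ...TT
  ..F..
  .FTTT
  FTTTT
Step 4: 3 trees catch fire, 4 burn out
  ...FT
  ...TT
  .....
  ..FTT
  .FTTT
Step 5: 4 trees catch fire, 3 burn out
  ....F
  ...FT
  .....
  ...FT
  ..FTT

....F
...FT
.....
...FT
..FTT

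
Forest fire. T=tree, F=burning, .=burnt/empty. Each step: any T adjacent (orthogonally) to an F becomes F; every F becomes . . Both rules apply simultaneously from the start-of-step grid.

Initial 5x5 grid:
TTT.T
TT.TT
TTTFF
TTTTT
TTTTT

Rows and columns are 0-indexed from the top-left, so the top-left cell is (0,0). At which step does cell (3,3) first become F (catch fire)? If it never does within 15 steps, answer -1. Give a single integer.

Step 1: cell (3,3)='F' (+5 fires, +2 burnt)
  -> target ignites at step 1
Step 2: cell (3,3)='.' (+5 fires, +5 burnt)
Step 3: cell (3,3)='.' (+4 fires, +5 burnt)
Step 4: cell (3,3)='.' (+4 fires, +4 burnt)
Step 5: cell (3,3)='.' (+3 fires, +4 burnt)
Step 6: cell (3,3)='.' (+0 fires, +3 burnt)
  fire out at step 6

1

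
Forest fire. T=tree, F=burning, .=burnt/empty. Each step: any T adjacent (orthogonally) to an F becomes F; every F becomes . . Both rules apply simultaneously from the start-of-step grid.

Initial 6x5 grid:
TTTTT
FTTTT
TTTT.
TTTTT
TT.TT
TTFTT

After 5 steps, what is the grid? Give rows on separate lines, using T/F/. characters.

Step 1: 5 trees catch fire, 2 burn out
  FTTTT
  .FTTT
  FTTT.
  TTTTT
  TT.TT
  TF.FT
Step 2: 8 trees catch fire, 5 burn out
  .FTTT
  ..FTT
  .FTT.
  FTTTT
  TF.FT
  F...F
Step 3: 7 trees catch fire, 8 burn out
  ..FTT
  ...FT
  ..FT.
  .FTFT
  F...F
  .....
Step 4: 5 trees catch fire, 7 burn out
  ...FT
  ....F
  ...F.
  ..F.F
  .....
  .....
Step 5: 1 trees catch fire, 5 burn out
  ....F
  .....
  .....
  .....
  .....
  .....

....F
.....
.....
.....
.....
.....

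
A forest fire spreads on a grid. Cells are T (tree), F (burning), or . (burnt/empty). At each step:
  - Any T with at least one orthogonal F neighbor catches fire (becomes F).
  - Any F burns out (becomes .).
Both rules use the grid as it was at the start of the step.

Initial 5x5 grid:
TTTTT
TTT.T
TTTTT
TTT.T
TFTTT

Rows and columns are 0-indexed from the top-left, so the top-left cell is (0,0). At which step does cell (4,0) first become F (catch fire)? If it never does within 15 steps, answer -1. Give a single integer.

Step 1: cell (4,0)='F' (+3 fires, +1 burnt)
  -> target ignites at step 1
Step 2: cell (4,0)='.' (+4 fires, +3 burnt)
Step 3: cell (4,0)='.' (+4 fires, +4 burnt)
Step 4: cell (4,0)='.' (+5 fires, +4 burnt)
Step 5: cell (4,0)='.' (+3 fires, +5 burnt)
Step 6: cell (4,0)='.' (+2 fires, +3 burnt)
Step 7: cell (4,0)='.' (+1 fires, +2 burnt)
Step 8: cell (4,0)='.' (+0 fires, +1 burnt)
  fire out at step 8

1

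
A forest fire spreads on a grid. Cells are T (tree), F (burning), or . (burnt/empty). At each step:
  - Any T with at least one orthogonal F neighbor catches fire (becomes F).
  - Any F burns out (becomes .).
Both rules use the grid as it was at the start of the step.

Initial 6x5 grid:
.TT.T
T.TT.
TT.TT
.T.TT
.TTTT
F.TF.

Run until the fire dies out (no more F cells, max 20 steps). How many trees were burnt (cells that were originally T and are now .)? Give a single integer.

Answer: 17

Derivation:
Step 1: +2 fires, +2 burnt (F count now 2)
Step 2: +3 fires, +2 burnt (F count now 3)
Step 3: +3 fires, +3 burnt (F count now 3)
Step 4: +3 fires, +3 burnt (F count now 3)
Step 5: +2 fires, +3 burnt (F count now 2)
Step 6: +2 fires, +2 burnt (F count now 2)
Step 7: +2 fires, +2 burnt (F count now 2)
Step 8: +0 fires, +2 burnt (F count now 0)
Fire out after step 8
Initially T: 18, now '.': 29
Total burnt (originally-T cells now '.'): 17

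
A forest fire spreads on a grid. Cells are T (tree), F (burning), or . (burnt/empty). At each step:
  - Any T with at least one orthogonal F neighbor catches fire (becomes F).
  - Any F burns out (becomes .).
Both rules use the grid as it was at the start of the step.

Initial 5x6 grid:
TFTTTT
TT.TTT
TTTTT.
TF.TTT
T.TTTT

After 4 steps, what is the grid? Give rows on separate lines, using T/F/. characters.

Step 1: 5 trees catch fire, 2 burn out
  F.FTTT
  TF.TTT
  TFTTT.
  F..TTT
  T.TTTT
Step 2: 5 trees catch fire, 5 burn out
  ...FTT
  F..TTT
  F.FTT.
  ...TTT
  F.TTTT
Step 3: 3 trees catch fire, 5 burn out
  ....FT
  ...FTT
  ...FT.
  ...TTT
  ..TTTT
Step 4: 4 trees catch fire, 3 burn out
  .....F
  ....FT
  ....F.
  ...FTT
  ..TTTT

.....F
....FT
....F.
...FTT
..TTTT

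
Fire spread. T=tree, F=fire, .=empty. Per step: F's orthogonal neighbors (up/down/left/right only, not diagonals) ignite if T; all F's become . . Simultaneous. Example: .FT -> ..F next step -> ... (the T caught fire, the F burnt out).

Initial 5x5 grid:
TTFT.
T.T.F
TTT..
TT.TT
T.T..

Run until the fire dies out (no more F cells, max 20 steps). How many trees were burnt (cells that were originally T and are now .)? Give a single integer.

Answer: 11

Derivation:
Step 1: +3 fires, +2 burnt (F count now 3)
Step 2: +2 fires, +3 burnt (F count now 2)
Step 3: +2 fires, +2 burnt (F count now 2)
Step 4: +2 fires, +2 burnt (F count now 2)
Step 5: +1 fires, +2 burnt (F count now 1)
Step 6: +1 fires, +1 burnt (F count now 1)
Step 7: +0 fires, +1 burnt (F count now 0)
Fire out after step 7
Initially T: 14, now '.': 22
Total burnt (originally-T cells now '.'): 11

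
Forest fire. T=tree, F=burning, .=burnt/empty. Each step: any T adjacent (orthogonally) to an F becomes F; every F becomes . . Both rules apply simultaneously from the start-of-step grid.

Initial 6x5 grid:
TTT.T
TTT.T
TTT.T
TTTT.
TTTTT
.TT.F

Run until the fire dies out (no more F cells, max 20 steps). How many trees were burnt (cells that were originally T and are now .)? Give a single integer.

Step 1: +1 fires, +1 burnt (F count now 1)
Step 2: +1 fires, +1 burnt (F count now 1)
Step 3: +2 fires, +1 burnt (F count now 2)
Step 4: +3 fires, +2 burnt (F count now 3)
Step 5: +4 fires, +3 burnt (F count now 4)
Step 6: +3 fires, +4 burnt (F count now 3)
Step 7: +3 fires, +3 burnt (F count now 3)
Step 8: +2 fires, +3 burnt (F count now 2)
Step 9: +1 fires, +2 burnt (F count now 1)
Step 10: +0 fires, +1 burnt (F count now 0)
Fire out after step 10
Initially T: 23, now '.': 27
Total burnt (originally-T cells now '.'): 20

Answer: 20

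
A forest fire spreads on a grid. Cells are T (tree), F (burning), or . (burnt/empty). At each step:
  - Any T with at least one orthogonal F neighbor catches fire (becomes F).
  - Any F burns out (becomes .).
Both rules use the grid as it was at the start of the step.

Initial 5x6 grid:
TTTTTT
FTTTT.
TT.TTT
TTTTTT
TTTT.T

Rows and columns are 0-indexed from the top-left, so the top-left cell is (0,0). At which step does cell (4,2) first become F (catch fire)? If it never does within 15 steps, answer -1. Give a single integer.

Step 1: cell (4,2)='T' (+3 fires, +1 burnt)
Step 2: cell (4,2)='T' (+4 fires, +3 burnt)
Step 3: cell (4,2)='T' (+4 fires, +4 burnt)
Step 4: cell (4,2)='T' (+5 fires, +4 burnt)
Step 5: cell (4,2)='F' (+4 fires, +5 burnt)
  -> target ignites at step 5
Step 6: cell (4,2)='.' (+4 fires, +4 burnt)
Step 7: cell (4,2)='.' (+1 fires, +4 burnt)
Step 8: cell (4,2)='.' (+1 fires, +1 burnt)
Step 9: cell (4,2)='.' (+0 fires, +1 burnt)
  fire out at step 9

5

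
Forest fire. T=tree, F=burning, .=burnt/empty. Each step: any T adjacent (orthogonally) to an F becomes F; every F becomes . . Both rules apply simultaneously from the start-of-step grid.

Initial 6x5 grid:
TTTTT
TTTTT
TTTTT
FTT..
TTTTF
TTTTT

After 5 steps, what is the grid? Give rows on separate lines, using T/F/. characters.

Step 1: 5 trees catch fire, 2 burn out
  TTTTT
  TTTTT
  FTTTT
  .FT..
  FTTF.
  TTTTF
Step 2: 7 trees catch fire, 5 burn out
  TTTTT
  FTTTT
  .FTTT
  ..F..
  .FF..
  FTTF.
Step 3: 5 trees catch fire, 7 burn out
  FTTTT
  .FTTT
  ..FTT
  .....
  .....
  .FF..
Step 4: 3 trees catch fire, 5 burn out
  .FTTT
  ..FTT
  ...FT
  .....
  .....
  .....
Step 5: 3 trees catch fire, 3 burn out
  ..FTT
  ...FT
  ....F
  .....
  .....
  .....

..FTT
...FT
....F
.....
.....
.....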